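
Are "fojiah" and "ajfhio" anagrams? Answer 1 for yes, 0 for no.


Strings: "fojiah", "ajfhio"
Sorted first:  afhijo
Sorted second: afhijo
Sorted forms match => anagrams

1


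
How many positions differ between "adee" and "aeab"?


Comparing "adee" and "aeab" position by position:
  Position 0: 'a' vs 'a' => same
  Position 1: 'd' vs 'e' => DIFFER
  Position 2: 'e' vs 'a' => DIFFER
  Position 3: 'e' vs 'b' => DIFFER
Positions that differ: 3

3


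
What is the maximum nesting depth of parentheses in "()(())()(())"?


Input: "()(())()(())"
Tracking depth:
  Position 0 '(': depth becomes 1
  Position 1 ')': depth becomes 0
  Position 2 '(': depth becomes 1
  Position 3 '(': depth becomes 2
  Position 4 ')': depth becomes 1
  Position 5 ')': depth becomes 0
  Position 6 '(': depth becomes 1
  Position 7 ')': depth becomes 0
  Position 8 '(': depth becomes 1
  Position 9 '(': depth becomes 2
  Position 10 ')': depth becomes 1
  Position 11 ')': depth becomes 0
Maximum depth reached: 2

2


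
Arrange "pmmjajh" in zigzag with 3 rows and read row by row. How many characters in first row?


Zigzag "pmmjajh" into 3 rows:
Placing characters:
  'p' => row 0
  'm' => row 1
  'm' => row 2
  'j' => row 1
  'a' => row 0
  'j' => row 1
  'h' => row 2
Rows:
  Row 0: "pa"
  Row 1: "mjj"
  Row 2: "mh"
First row length: 2

2


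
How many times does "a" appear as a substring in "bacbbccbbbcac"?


Searching for "a" in "bacbbccbbbcac"
Scanning each position:
  Position 0: "b" => no
  Position 1: "a" => MATCH
  Position 2: "c" => no
  Position 3: "b" => no
  Position 4: "b" => no
  Position 5: "c" => no
  Position 6: "c" => no
  Position 7: "b" => no
  Position 8: "b" => no
  Position 9: "b" => no
  Position 10: "c" => no
  Position 11: "a" => MATCH
  Position 12: "c" => no
Total occurrences: 2

2


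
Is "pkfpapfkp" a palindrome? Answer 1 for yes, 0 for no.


Input: pkfpapfkp
Reversed: pkfpapfkp
  Compare pos 0 ('p') with pos 8 ('p'): match
  Compare pos 1 ('k') with pos 7 ('k'): match
  Compare pos 2 ('f') with pos 6 ('f'): match
  Compare pos 3 ('p') with pos 5 ('p'): match
Result: palindrome

1


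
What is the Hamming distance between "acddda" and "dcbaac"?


Comparing "acddda" and "dcbaac" position by position:
  Position 0: 'a' vs 'd' => differ
  Position 1: 'c' vs 'c' => same
  Position 2: 'd' vs 'b' => differ
  Position 3: 'd' vs 'a' => differ
  Position 4: 'd' vs 'a' => differ
  Position 5: 'a' vs 'c' => differ
Total differences (Hamming distance): 5

5


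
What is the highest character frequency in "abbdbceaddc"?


Input: abbdbceaddc
Character counts:
  'a': 2
  'b': 3
  'c': 2
  'd': 3
  'e': 1
Maximum frequency: 3

3


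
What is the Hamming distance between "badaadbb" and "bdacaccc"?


Comparing "badaadbb" and "bdacaccc" position by position:
  Position 0: 'b' vs 'b' => same
  Position 1: 'a' vs 'd' => differ
  Position 2: 'd' vs 'a' => differ
  Position 3: 'a' vs 'c' => differ
  Position 4: 'a' vs 'a' => same
  Position 5: 'd' vs 'c' => differ
  Position 6: 'b' vs 'c' => differ
  Position 7: 'b' vs 'c' => differ
Total differences (Hamming distance): 6

6


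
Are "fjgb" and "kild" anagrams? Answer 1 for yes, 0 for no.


Strings: "fjgb", "kild"
Sorted first:  bfgj
Sorted second: dikl
Differ at position 0: 'b' vs 'd' => not anagrams

0


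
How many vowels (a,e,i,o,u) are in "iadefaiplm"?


Input: iadefaiplm
Checking each character:
  'i' at position 0: vowel (running total: 1)
  'a' at position 1: vowel (running total: 2)
  'd' at position 2: consonant
  'e' at position 3: vowel (running total: 3)
  'f' at position 4: consonant
  'a' at position 5: vowel (running total: 4)
  'i' at position 6: vowel (running total: 5)
  'p' at position 7: consonant
  'l' at position 8: consonant
  'm' at position 9: consonant
Total vowels: 5

5


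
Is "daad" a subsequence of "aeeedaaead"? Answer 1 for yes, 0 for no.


Check if "daad" is a subsequence of "aeeedaaead"
Greedy scan:
  Position 0 ('a'): no match needed
  Position 1 ('e'): no match needed
  Position 2 ('e'): no match needed
  Position 3 ('e'): no match needed
  Position 4 ('d'): matches sub[0] = 'd'
  Position 5 ('a'): matches sub[1] = 'a'
  Position 6 ('a'): matches sub[2] = 'a'
  Position 7 ('e'): no match needed
  Position 8 ('a'): no match needed
  Position 9 ('d'): matches sub[3] = 'd'
All 4 characters matched => is a subsequence

1


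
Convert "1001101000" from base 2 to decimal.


Input: "1001101000" in base 2
Positional expansion:
  Digit '1' (value 1) x 2^9 = 512
  Digit '0' (value 0) x 2^8 = 0
  Digit '0' (value 0) x 2^7 = 0
  Digit '1' (value 1) x 2^6 = 64
  Digit '1' (value 1) x 2^5 = 32
  Digit '0' (value 0) x 2^4 = 0
  Digit '1' (value 1) x 2^3 = 8
  Digit '0' (value 0) x 2^2 = 0
  Digit '0' (value 0) x 2^1 = 0
  Digit '0' (value 0) x 2^0 = 0
Sum = 616

616


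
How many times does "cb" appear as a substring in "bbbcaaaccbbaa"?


Searching for "cb" in "bbbcaaaccbbaa"
Scanning each position:
  Position 0: "bb" => no
  Position 1: "bb" => no
  Position 2: "bc" => no
  Position 3: "ca" => no
  Position 4: "aa" => no
  Position 5: "aa" => no
  Position 6: "ac" => no
  Position 7: "cc" => no
  Position 8: "cb" => MATCH
  Position 9: "bb" => no
  Position 10: "ba" => no
  Position 11: "aa" => no
Total occurrences: 1

1


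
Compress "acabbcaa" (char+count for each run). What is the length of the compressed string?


Input: acabbcaa
Runs:
  'a' x 1 => "a1"
  'c' x 1 => "c1"
  'a' x 1 => "a1"
  'b' x 2 => "b2"
  'c' x 1 => "c1"
  'a' x 2 => "a2"
Compressed: "a1c1a1b2c1a2"
Compressed length: 12

12


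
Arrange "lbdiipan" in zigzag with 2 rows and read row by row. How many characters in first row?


Zigzag "lbdiipan" into 2 rows:
Placing characters:
  'l' => row 0
  'b' => row 1
  'd' => row 0
  'i' => row 1
  'i' => row 0
  'p' => row 1
  'a' => row 0
  'n' => row 1
Rows:
  Row 0: "ldia"
  Row 1: "bipn"
First row length: 4

4


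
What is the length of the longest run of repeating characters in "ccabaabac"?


Input: "ccabaabac"
Scanning for longest run:
  Position 1 ('c'): continues run of 'c', length=2
  Position 2 ('a'): new char, reset run to 1
  Position 3 ('b'): new char, reset run to 1
  Position 4 ('a'): new char, reset run to 1
  Position 5 ('a'): continues run of 'a', length=2
  Position 6 ('b'): new char, reset run to 1
  Position 7 ('a'): new char, reset run to 1
  Position 8 ('c'): new char, reset run to 1
Longest run: 'c' with length 2

2


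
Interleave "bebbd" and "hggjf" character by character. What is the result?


Interleaving "bebbd" and "hggjf":
  Position 0: 'b' from first, 'h' from second => "bh"
  Position 1: 'e' from first, 'g' from second => "eg"
  Position 2: 'b' from first, 'g' from second => "bg"
  Position 3: 'b' from first, 'j' from second => "bj"
  Position 4: 'd' from first, 'f' from second => "df"
Result: bhegbgbjdf

bhegbgbjdf


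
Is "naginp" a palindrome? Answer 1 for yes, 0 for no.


Input: naginp
Reversed: pnigan
  Compare pos 0 ('n') with pos 5 ('p'): MISMATCH
  Compare pos 1 ('a') with pos 4 ('n'): MISMATCH
  Compare pos 2 ('g') with pos 3 ('i'): MISMATCH
Result: not a palindrome

0


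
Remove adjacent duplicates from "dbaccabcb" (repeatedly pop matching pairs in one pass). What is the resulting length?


Input: dbaccabcb
Stack-based adjacent duplicate removal:
  Read 'd': push. Stack: d
  Read 'b': push. Stack: db
  Read 'a': push. Stack: dba
  Read 'c': push. Stack: dbac
  Read 'c': matches stack top 'c' => pop. Stack: dba
  Read 'a': matches stack top 'a' => pop. Stack: db
  Read 'b': matches stack top 'b' => pop. Stack: d
  Read 'c': push. Stack: dc
  Read 'b': push. Stack: dcb
Final stack: "dcb" (length 3)

3


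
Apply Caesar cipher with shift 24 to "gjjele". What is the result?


Caesar cipher: shift "gjjele" by 24
  'g' (pos 6) + 24 = pos 4 = 'e'
  'j' (pos 9) + 24 = pos 7 = 'h'
  'j' (pos 9) + 24 = pos 7 = 'h'
  'e' (pos 4) + 24 = pos 2 = 'c'
  'l' (pos 11) + 24 = pos 9 = 'j'
  'e' (pos 4) + 24 = pos 2 = 'c'
Result: ehhcjc

ehhcjc


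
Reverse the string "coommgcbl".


Input: coommgcbl
Reading characters right to left:
  Position 8: 'l'
  Position 7: 'b'
  Position 6: 'c'
  Position 5: 'g'
  Position 4: 'm'
  Position 3: 'm'
  Position 2: 'o'
  Position 1: 'o'
  Position 0: 'c'
Reversed: lbcgmmooc

lbcgmmooc


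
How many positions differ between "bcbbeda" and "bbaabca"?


Comparing "bcbbeda" and "bbaabca" position by position:
  Position 0: 'b' vs 'b' => same
  Position 1: 'c' vs 'b' => DIFFER
  Position 2: 'b' vs 'a' => DIFFER
  Position 3: 'b' vs 'a' => DIFFER
  Position 4: 'e' vs 'b' => DIFFER
  Position 5: 'd' vs 'c' => DIFFER
  Position 6: 'a' vs 'a' => same
Positions that differ: 5

5


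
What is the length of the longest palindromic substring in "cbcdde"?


Input: "cbcdde"
Checking substrings for palindromes:
  [0:3] "cbc" (len 3) => palindrome
  [3:5] "dd" (len 2) => palindrome
Longest palindromic substring: "cbc" with length 3

3


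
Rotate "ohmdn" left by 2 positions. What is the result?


Input: "ohmdn", rotate left by 2
First 2 characters: "oh"
Remaining characters: "mdn"
Concatenate remaining + first: "mdn" + "oh" = "mdnoh"

mdnoh


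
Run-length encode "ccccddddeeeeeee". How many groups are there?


Input: ccccddddeeeeeee
Scanning for consecutive runs:
  Group 1: 'c' x 4 (positions 0-3)
  Group 2: 'd' x 4 (positions 4-7)
  Group 3: 'e' x 7 (positions 8-14)
Total groups: 3

3


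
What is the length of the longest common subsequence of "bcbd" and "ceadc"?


LCS of "bcbd" and "ceadc"
DP table:
           c    e    a    d    c
      0    0    0    0    0    0
  b   0    0    0    0    0    0
  c   0    1    1    1    1    1
  b   0    1    1    1    1    1
  d   0    1    1    1    2    2
LCS length = dp[4][5] = 2

2


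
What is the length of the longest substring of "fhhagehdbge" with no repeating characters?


Input: "fhhagehdbge"
Sliding window (track last position of each char):
  Position 0 ('f'): window [0,0] length 1 -- new best
  Position 1 ('h'): window [0,1] length 2 -- new best
  Position 2 ('h'): repeat (last at 1), move window start to 2
  Position 2 ('h'): window [2,2] length 1
  Position 3 ('a'): window [2,3] length 2
  Position 4 ('g'): window [2,4] length 3 -- new best
  Position 5 ('e'): window [2,5] length 4 -- new best
  Position 6 ('h'): repeat (last at 2), move window start to 3
  Position 6 ('h'): window [3,6] length 4
  Position 7 ('d'): window [3,7] length 5 -- new best
  Position 8 ('b'): window [3,8] length 6 -- new best
  Position 9 ('g'): repeat (last at 4), move window start to 5
  Position 9 ('g'): window [5,9] length 5
  Position 10 ('e'): repeat (last at 5), move window start to 6
  Position 10 ('e'): window [6,10] length 5
Longest substring with no repeats: "agehdb" with length 6

6


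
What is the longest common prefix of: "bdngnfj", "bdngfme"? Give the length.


Words: bdngnfj, bdngfme
  Position 0: all 'b' => match
  Position 1: all 'd' => match
  Position 2: all 'n' => match
  Position 3: all 'g' => match
  Position 4: ('n', 'f') => mismatch, stop
LCP = "bdng" (length 4)

4


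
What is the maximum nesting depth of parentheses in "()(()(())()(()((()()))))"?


Input: "()(()(())()(()((()()))))"
Tracking depth:
  Position 0 '(': depth becomes 1
  Position 1 ')': depth becomes 0
  Position 2 '(': depth becomes 1
  Position 3 '(': depth becomes 2
  Position 4 ')': depth becomes 1
  Position 5 '(': depth becomes 2
  Position 6 '(': depth becomes 3
  Position 7 ')': depth becomes 2
  Position 8 ')': depth becomes 1
  Position 9 '(': depth becomes 2
  Position 10 ')': depth becomes 1
  Position 11 '(': depth becomes 2
  Position 12 '(': depth becomes 3
  Position 13 ')': depth becomes 2
  Position 14 '(': depth becomes 3
  Position 15 '(': depth becomes 4
  Position 16 '(': depth becomes 5
  Position 17 ')': depth becomes 4
  Position 18 '(': depth becomes 5
  Position 19 ')': depth becomes 4
  Position 20 ')': depth becomes 3
  Position 21 ')': depth becomes 2
  Position 22 ')': depth becomes 1
  Position 23 ')': depth becomes 0
Maximum depth reached: 5

5


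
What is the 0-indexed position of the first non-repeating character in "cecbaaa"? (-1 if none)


Input: cecbaaa
Character frequencies:
  'a': 3
  'b': 1
  'c': 2
  'e': 1
Scanning left to right for freq == 1:
  Position 0 ('c'): freq=2, skip
  Position 1 ('e'): unique! => answer = 1

1


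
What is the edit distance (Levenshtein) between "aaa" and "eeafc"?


Computing edit distance: "aaa" -> "eeafc"
DP table:
           e    e    a    f    c
      0    1    2    3    4    5
  a   1    1    2    2    3    4
  a   2    2    2    2    3    4
  a   3    3    3    2    3    4
Edit distance = dp[3][5] = 4

4


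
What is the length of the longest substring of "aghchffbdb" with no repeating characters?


Input: "aghchffbdb"
Sliding window (track last position of each char):
  Position 0 ('a'): window [0,0] length 1 -- new best
  Position 1 ('g'): window [0,1] length 2 -- new best
  Position 2 ('h'): window [0,2] length 3 -- new best
  Position 3 ('c'): window [0,3] length 4 -- new best
  Position 4 ('h'): repeat (last at 2), move window start to 3
  Position 4 ('h'): window [3,4] length 2
  Position 5 ('f'): window [3,5] length 3
  Position 6 ('f'): repeat (last at 5), move window start to 6
  Position 6 ('f'): window [6,6] length 1
  Position 7 ('b'): window [6,7] length 2
  Position 8 ('d'): window [6,8] length 3
  Position 9 ('b'): repeat (last at 7), move window start to 8
  Position 9 ('b'): window [8,9] length 2
Longest substring with no repeats: "aghc" with length 4

4


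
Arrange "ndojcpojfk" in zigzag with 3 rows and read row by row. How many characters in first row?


Zigzag "ndojcpojfk" into 3 rows:
Placing characters:
  'n' => row 0
  'd' => row 1
  'o' => row 2
  'j' => row 1
  'c' => row 0
  'p' => row 1
  'o' => row 2
  'j' => row 1
  'f' => row 0
  'k' => row 1
Rows:
  Row 0: "ncf"
  Row 1: "djpjk"
  Row 2: "oo"
First row length: 3

3


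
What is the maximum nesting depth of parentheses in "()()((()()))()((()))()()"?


Input: "()()((()()))()((()))()()"
Tracking depth:
  Position 0 '(': depth becomes 1
  Position 1 ')': depth becomes 0
  Position 2 '(': depth becomes 1
  Position 3 ')': depth becomes 0
  Position 4 '(': depth becomes 1
  Position 5 '(': depth becomes 2
  Position 6 '(': depth becomes 3
  Position 7 ')': depth becomes 2
  Position 8 '(': depth becomes 3
  Position 9 ')': depth becomes 2
  Position 10 ')': depth becomes 1
  Position 11 ')': depth becomes 0
  Position 12 '(': depth becomes 1
  Position 13 ')': depth becomes 0
  Position 14 '(': depth becomes 1
  Position 15 '(': depth becomes 2
  Position 16 '(': depth becomes 3
  Position 17 ')': depth becomes 2
  Position 18 ')': depth becomes 1
  Position 19 ')': depth becomes 0
  Position 20 '(': depth becomes 1
  Position 21 ')': depth becomes 0
  Position 22 '(': depth becomes 1
  Position 23 ')': depth becomes 0
Maximum depth reached: 3

3


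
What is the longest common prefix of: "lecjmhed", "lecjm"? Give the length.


Words: lecjmhed, lecjm
  Position 0: all 'l' => match
  Position 1: all 'e' => match
  Position 2: all 'c' => match
  Position 3: all 'j' => match
  Position 4: all 'm' => match
LCP = "lecjm" (length 5)

5


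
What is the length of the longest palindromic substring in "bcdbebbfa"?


Input: "bcdbebbfa"
Checking substrings for palindromes:
  [3:6] "beb" (len 3) => palindrome
  [5:7] "bb" (len 2) => palindrome
Longest palindromic substring: "beb" with length 3

3


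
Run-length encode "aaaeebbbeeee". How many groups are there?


Input: aaaeebbbeeee
Scanning for consecutive runs:
  Group 1: 'a' x 3 (positions 0-2)
  Group 2: 'e' x 2 (positions 3-4)
  Group 3: 'b' x 3 (positions 5-7)
  Group 4: 'e' x 4 (positions 8-11)
Total groups: 4

4


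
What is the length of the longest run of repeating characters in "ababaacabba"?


Input: "ababaacabba"
Scanning for longest run:
  Position 1 ('b'): new char, reset run to 1
  Position 2 ('a'): new char, reset run to 1
  Position 3 ('b'): new char, reset run to 1
  Position 4 ('a'): new char, reset run to 1
  Position 5 ('a'): continues run of 'a', length=2
  Position 6 ('c'): new char, reset run to 1
  Position 7 ('a'): new char, reset run to 1
  Position 8 ('b'): new char, reset run to 1
  Position 9 ('b'): continues run of 'b', length=2
  Position 10 ('a'): new char, reset run to 1
Longest run: 'a' with length 2

2


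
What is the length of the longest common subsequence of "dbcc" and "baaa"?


LCS of "dbcc" and "baaa"
DP table:
           b    a    a    a
      0    0    0    0    0
  d   0    0    0    0    0
  b   0    1    1    1    1
  c   0    1    1    1    1
  c   0    1    1    1    1
LCS length = dp[4][4] = 1

1


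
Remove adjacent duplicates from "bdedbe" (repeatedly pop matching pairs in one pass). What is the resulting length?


Input: bdedbe
Stack-based adjacent duplicate removal:
  Read 'b': push. Stack: b
  Read 'd': push. Stack: bd
  Read 'e': push. Stack: bde
  Read 'd': push. Stack: bded
  Read 'b': push. Stack: bdedb
  Read 'e': push. Stack: bdedbe
Final stack: "bdedbe" (length 6)

6


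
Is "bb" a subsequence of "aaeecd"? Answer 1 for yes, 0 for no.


Check if "bb" is a subsequence of "aaeecd"
Greedy scan:
  Position 0 ('a'): no match needed
  Position 1 ('a'): no match needed
  Position 2 ('e'): no match needed
  Position 3 ('e'): no match needed
  Position 4 ('c'): no match needed
  Position 5 ('d'): no match needed
Only matched 0/2 characters => not a subsequence

0


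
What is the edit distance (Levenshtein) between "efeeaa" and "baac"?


Computing edit distance: "efeeaa" -> "baac"
DP table:
           b    a    a    c
      0    1    2    3    4
  e   1    1    2    3    4
  f   2    2    2    3    4
  e   3    3    3    3    4
  e   4    4    4    4    4
  a   5    5    4    4    5
  a   6    6    5    4    5
Edit distance = dp[6][4] = 5

5


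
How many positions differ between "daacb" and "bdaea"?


Comparing "daacb" and "bdaea" position by position:
  Position 0: 'd' vs 'b' => DIFFER
  Position 1: 'a' vs 'd' => DIFFER
  Position 2: 'a' vs 'a' => same
  Position 3: 'c' vs 'e' => DIFFER
  Position 4: 'b' vs 'a' => DIFFER
Positions that differ: 4

4


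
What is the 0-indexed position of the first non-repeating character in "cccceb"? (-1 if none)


Input: cccceb
Character frequencies:
  'b': 1
  'c': 4
  'e': 1
Scanning left to right for freq == 1:
  Position 0 ('c'): freq=4, skip
  Position 1 ('c'): freq=4, skip
  Position 2 ('c'): freq=4, skip
  Position 3 ('c'): freq=4, skip
  Position 4 ('e'): unique! => answer = 4

4


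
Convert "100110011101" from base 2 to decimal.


Input: "100110011101" in base 2
Positional expansion:
  Digit '1' (value 1) x 2^11 = 2048
  Digit '0' (value 0) x 2^10 = 0
  Digit '0' (value 0) x 2^9 = 0
  Digit '1' (value 1) x 2^8 = 256
  Digit '1' (value 1) x 2^7 = 128
  Digit '0' (value 0) x 2^6 = 0
  Digit '0' (value 0) x 2^5 = 0
  Digit '1' (value 1) x 2^4 = 16
  Digit '1' (value 1) x 2^3 = 8
  Digit '1' (value 1) x 2^2 = 4
  Digit '0' (value 0) x 2^1 = 0
  Digit '1' (value 1) x 2^0 = 1
Sum = 2461

2461


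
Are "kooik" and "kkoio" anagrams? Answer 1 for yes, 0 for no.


Strings: "kooik", "kkoio"
Sorted first:  ikkoo
Sorted second: ikkoo
Sorted forms match => anagrams

1


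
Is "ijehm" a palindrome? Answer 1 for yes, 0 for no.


Input: ijehm
Reversed: mheji
  Compare pos 0 ('i') with pos 4 ('m'): MISMATCH
  Compare pos 1 ('j') with pos 3 ('h'): MISMATCH
Result: not a palindrome

0


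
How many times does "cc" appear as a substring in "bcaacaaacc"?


Searching for "cc" in "bcaacaaacc"
Scanning each position:
  Position 0: "bc" => no
  Position 1: "ca" => no
  Position 2: "aa" => no
  Position 3: "ac" => no
  Position 4: "ca" => no
  Position 5: "aa" => no
  Position 6: "aa" => no
  Position 7: "ac" => no
  Position 8: "cc" => MATCH
Total occurrences: 1

1


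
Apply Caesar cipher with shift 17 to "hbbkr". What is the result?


Caesar cipher: shift "hbbkr" by 17
  'h' (pos 7) + 17 = pos 24 = 'y'
  'b' (pos 1) + 17 = pos 18 = 's'
  'b' (pos 1) + 17 = pos 18 = 's'
  'k' (pos 10) + 17 = pos 1 = 'b'
  'r' (pos 17) + 17 = pos 8 = 'i'
Result: yssbi

yssbi


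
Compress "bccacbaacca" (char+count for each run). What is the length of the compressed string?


Input: bccacbaacca
Runs:
  'b' x 1 => "b1"
  'c' x 2 => "c2"
  'a' x 1 => "a1"
  'c' x 1 => "c1"
  'b' x 1 => "b1"
  'a' x 2 => "a2"
  'c' x 2 => "c2"
  'a' x 1 => "a1"
Compressed: "b1c2a1c1b1a2c2a1"
Compressed length: 16

16


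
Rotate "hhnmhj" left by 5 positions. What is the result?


Input: "hhnmhj", rotate left by 5
First 5 characters: "hhnmh"
Remaining characters: "j"
Concatenate remaining + first: "j" + "hhnmh" = "jhhnmh"

jhhnmh


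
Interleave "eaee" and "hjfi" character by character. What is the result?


Interleaving "eaee" and "hjfi":
  Position 0: 'e' from first, 'h' from second => "eh"
  Position 1: 'a' from first, 'j' from second => "aj"
  Position 2: 'e' from first, 'f' from second => "ef"
  Position 3: 'e' from first, 'i' from second => "ei"
Result: ehajefei

ehajefei


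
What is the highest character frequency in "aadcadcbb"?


Input: aadcadcbb
Character counts:
  'a': 3
  'b': 2
  'c': 2
  'd': 2
Maximum frequency: 3

3


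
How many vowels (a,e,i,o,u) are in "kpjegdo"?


Input: kpjegdo
Checking each character:
  'k' at position 0: consonant
  'p' at position 1: consonant
  'j' at position 2: consonant
  'e' at position 3: vowel (running total: 1)
  'g' at position 4: consonant
  'd' at position 5: consonant
  'o' at position 6: vowel (running total: 2)
Total vowels: 2

2


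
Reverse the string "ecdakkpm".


Input: ecdakkpm
Reading characters right to left:
  Position 7: 'm'
  Position 6: 'p'
  Position 5: 'k'
  Position 4: 'k'
  Position 3: 'a'
  Position 2: 'd'
  Position 1: 'c'
  Position 0: 'e'
Reversed: mpkkadce

mpkkadce


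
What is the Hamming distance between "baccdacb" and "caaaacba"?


Comparing "baccdacb" and "caaaacba" position by position:
  Position 0: 'b' vs 'c' => differ
  Position 1: 'a' vs 'a' => same
  Position 2: 'c' vs 'a' => differ
  Position 3: 'c' vs 'a' => differ
  Position 4: 'd' vs 'a' => differ
  Position 5: 'a' vs 'c' => differ
  Position 6: 'c' vs 'b' => differ
  Position 7: 'b' vs 'a' => differ
Total differences (Hamming distance): 7

7


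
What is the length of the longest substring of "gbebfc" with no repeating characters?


Input: "gbebfc"
Sliding window (track last position of each char):
  Position 0 ('g'): window [0,0] length 1 -- new best
  Position 1 ('b'): window [0,1] length 2 -- new best
  Position 2 ('e'): window [0,2] length 3 -- new best
  Position 3 ('b'): repeat (last at 1), move window start to 2
  Position 3 ('b'): window [2,3] length 2
  Position 4 ('f'): window [2,4] length 3
  Position 5 ('c'): window [2,5] length 4 -- new best
Longest substring with no repeats: "ebfc" with length 4

4


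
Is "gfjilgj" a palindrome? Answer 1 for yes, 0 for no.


Input: gfjilgj
Reversed: jglijfg
  Compare pos 0 ('g') with pos 6 ('j'): MISMATCH
  Compare pos 1 ('f') with pos 5 ('g'): MISMATCH
  Compare pos 2 ('j') with pos 4 ('l'): MISMATCH
Result: not a palindrome

0


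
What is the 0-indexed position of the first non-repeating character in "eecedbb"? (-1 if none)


Input: eecedbb
Character frequencies:
  'b': 2
  'c': 1
  'd': 1
  'e': 3
Scanning left to right for freq == 1:
  Position 0 ('e'): freq=3, skip
  Position 1 ('e'): freq=3, skip
  Position 2 ('c'): unique! => answer = 2

2


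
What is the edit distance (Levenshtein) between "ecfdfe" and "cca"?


Computing edit distance: "ecfdfe" -> "cca"
DP table:
           c    c    a
      0    1    2    3
  e   1    1    2    3
  c   2    1    1    2
  f   3    2    2    2
  d   4    3    3    3
  f   5    4    4    4
  e   6    5    5    5
Edit distance = dp[6][3] = 5

5


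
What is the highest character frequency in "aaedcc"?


Input: aaedcc
Character counts:
  'a': 2
  'c': 2
  'd': 1
  'e': 1
Maximum frequency: 2

2


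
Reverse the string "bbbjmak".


Input: bbbjmak
Reading characters right to left:
  Position 6: 'k'
  Position 5: 'a'
  Position 4: 'm'
  Position 3: 'j'
  Position 2: 'b'
  Position 1: 'b'
  Position 0: 'b'
Reversed: kamjbbb

kamjbbb


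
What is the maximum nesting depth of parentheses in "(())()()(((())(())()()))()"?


Input: "(())()()(((())(())()()))()"
Tracking depth:
  Position 0 '(': depth becomes 1
  Position 1 '(': depth becomes 2
  Position 2 ')': depth becomes 1
  Position 3 ')': depth becomes 0
  Position 4 '(': depth becomes 1
  Position 5 ')': depth becomes 0
  Position 6 '(': depth becomes 1
  Position 7 ')': depth becomes 0
  Position 8 '(': depth becomes 1
  Position 9 '(': depth becomes 2
  Position 10 '(': depth becomes 3
  Position 11 '(': depth becomes 4
  Position 12 ')': depth becomes 3
  Position 13 ')': depth becomes 2
  Position 14 '(': depth becomes 3
  Position 15 '(': depth becomes 4
  Position 16 ')': depth becomes 3
  Position 17 ')': depth becomes 2
  Position 18 '(': depth becomes 3
  Position 19 ')': depth becomes 2
  Position 20 '(': depth becomes 3
  Position 21 ')': depth becomes 2
  Position 22 ')': depth becomes 1
  Position 23 ')': depth becomes 0
  Position 24 '(': depth becomes 1
  Position 25 ')': depth becomes 0
Maximum depth reached: 4

4


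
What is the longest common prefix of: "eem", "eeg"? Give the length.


Words: eem, eeg
  Position 0: all 'e' => match
  Position 1: all 'e' => match
  Position 2: ('m', 'g') => mismatch, stop
LCP = "ee" (length 2)

2


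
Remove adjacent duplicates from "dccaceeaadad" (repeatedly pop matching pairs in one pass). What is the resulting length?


Input: dccaceeaadad
Stack-based adjacent duplicate removal:
  Read 'd': push. Stack: d
  Read 'c': push. Stack: dc
  Read 'c': matches stack top 'c' => pop. Stack: d
  Read 'a': push. Stack: da
  Read 'c': push. Stack: dac
  Read 'e': push. Stack: dace
  Read 'e': matches stack top 'e' => pop. Stack: dac
  Read 'a': push. Stack: daca
  Read 'a': matches stack top 'a' => pop. Stack: dac
  Read 'd': push. Stack: dacd
  Read 'a': push. Stack: dacda
  Read 'd': push. Stack: dacdad
Final stack: "dacdad" (length 6)

6


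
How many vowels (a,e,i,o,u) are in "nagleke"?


Input: nagleke
Checking each character:
  'n' at position 0: consonant
  'a' at position 1: vowel (running total: 1)
  'g' at position 2: consonant
  'l' at position 3: consonant
  'e' at position 4: vowel (running total: 2)
  'k' at position 5: consonant
  'e' at position 6: vowel (running total: 3)
Total vowels: 3

3


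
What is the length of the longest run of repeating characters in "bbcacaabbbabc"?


Input: "bbcacaabbbabc"
Scanning for longest run:
  Position 1 ('b'): continues run of 'b', length=2
  Position 2 ('c'): new char, reset run to 1
  Position 3 ('a'): new char, reset run to 1
  Position 4 ('c'): new char, reset run to 1
  Position 5 ('a'): new char, reset run to 1
  Position 6 ('a'): continues run of 'a', length=2
  Position 7 ('b'): new char, reset run to 1
  Position 8 ('b'): continues run of 'b', length=2
  Position 9 ('b'): continues run of 'b', length=3
  Position 10 ('a'): new char, reset run to 1
  Position 11 ('b'): new char, reset run to 1
  Position 12 ('c'): new char, reset run to 1
Longest run: 'b' with length 3

3


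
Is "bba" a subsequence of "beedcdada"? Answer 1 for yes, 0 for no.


Check if "bba" is a subsequence of "beedcdada"
Greedy scan:
  Position 0 ('b'): matches sub[0] = 'b'
  Position 1 ('e'): no match needed
  Position 2 ('e'): no match needed
  Position 3 ('d'): no match needed
  Position 4 ('c'): no match needed
  Position 5 ('d'): no match needed
  Position 6 ('a'): no match needed
  Position 7 ('d'): no match needed
  Position 8 ('a'): no match needed
Only matched 1/3 characters => not a subsequence

0


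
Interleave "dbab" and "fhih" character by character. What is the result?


Interleaving "dbab" and "fhih":
  Position 0: 'd' from first, 'f' from second => "df"
  Position 1: 'b' from first, 'h' from second => "bh"
  Position 2: 'a' from first, 'i' from second => "ai"
  Position 3: 'b' from first, 'h' from second => "bh"
Result: dfbhaibh

dfbhaibh


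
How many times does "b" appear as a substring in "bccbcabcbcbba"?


Searching for "b" in "bccbcabcbcbba"
Scanning each position:
  Position 0: "b" => MATCH
  Position 1: "c" => no
  Position 2: "c" => no
  Position 3: "b" => MATCH
  Position 4: "c" => no
  Position 5: "a" => no
  Position 6: "b" => MATCH
  Position 7: "c" => no
  Position 8: "b" => MATCH
  Position 9: "c" => no
  Position 10: "b" => MATCH
  Position 11: "b" => MATCH
  Position 12: "a" => no
Total occurrences: 6

6


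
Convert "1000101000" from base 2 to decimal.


Input: "1000101000" in base 2
Positional expansion:
  Digit '1' (value 1) x 2^9 = 512
  Digit '0' (value 0) x 2^8 = 0
  Digit '0' (value 0) x 2^7 = 0
  Digit '0' (value 0) x 2^6 = 0
  Digit '1' (value 1) x 2^5 = 32
  Digit '0' (value 0) x 2^4 = 0
  Digit '1' (value 1) x 2^3 = 8
  Digit '0' (value 0) x 2^2 = 0
  Digit '0' (value 0) x 2^1 = 0
  Digit '0' (value 0) x 2^0 = 0
Sum = 552

552


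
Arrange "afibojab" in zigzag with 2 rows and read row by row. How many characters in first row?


Zigzag "afibojab" into 2 rows:
Placing characters:
  'a' => row 0
  'f' => row 1
  'i' => row 0
  'b' => row 1
  'o' => row 0
  'j' => row 1
  'a' => row 0
  'b' => row 1
Rows:
  Row 0: "aioa"
  Row 1: "fbjb"
First row length: 4

4


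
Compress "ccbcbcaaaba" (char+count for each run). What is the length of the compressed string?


Input: ccbcbcaaaba
Runs:
  'c' x 2 => "c2"
  'b' x 1 => "b1"
  'c' x 1 => "c1"
  'b' x 1 => "b1"
  'c' x 1 => "c1"
  'a' x 3 => "a3"
  'b' x 1 => "b1"
  'a' x 1 => "a1"
Compressed: "c2b1c1b1c1a3b1a1"
Compressed length: 16

16


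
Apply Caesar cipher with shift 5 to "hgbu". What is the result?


Caesar cipher: shift "hgbu" by 5
  'h' (pos 7) + 5 = pos 12 = 'm'
  'g' (pos 6) + 5 = pos 11 = 'l'
  'b' (pos 1) + 5 = pos 6 = 'g'
  'u' (pos 20) + 5 = pos 25 = 'z'
Result: mlgz

mlgz


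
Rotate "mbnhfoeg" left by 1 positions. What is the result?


Input: "mbnhfoeg", rotate left by 1
First 1 characters: "m"
Remaining characters: "bnhfoeg"
Concatenate remaining + first: "bnhfoeg" + "m" = "bnhfoegm"

bnhfoegm


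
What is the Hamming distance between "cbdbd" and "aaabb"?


Comparing "cbdbd" and "aaabb" position by position:
  Position 0: 'c' vs 'a' => differ
  Position 1: 'b' vs 'a' => differ
  Position 2: 'd' vs 'a' => differ
  Position 3: 'b' vs 'b' => same
  Position 4: 'd' vs 'b' => differ
Total differences (Hamming distance): 4

4


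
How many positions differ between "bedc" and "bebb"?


Comparing "bedc" and "bebb" position by position:
  Position 0: 'b' vs 'b' => same
  Position 1: 'e' vs 'e' => same
  Position 2: 'd' vs 'b' => DIFFER
  Position 3: 'c' vs 'b' => DIFFER
Positions that differ: 2

2


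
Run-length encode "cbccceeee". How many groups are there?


Input: cbccceeee
Scanning for consecutive runs:
  Group 1: 'c' x 1 (positions 0-0)
  Group 2: 'b' x 1 (positions 1-1)
  Group 3: 'c' x 3 (positions 2-4)
  Group 4: 'e' x 4 (positions 5-8)
Total groups: 4

4


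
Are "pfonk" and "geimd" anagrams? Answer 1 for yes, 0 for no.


Strings: "pfonk", "geimd"
Sorted first:  fknop
Sorted second: degim
Differ at position 0: 'f' vs 'd' => not anagrams

0


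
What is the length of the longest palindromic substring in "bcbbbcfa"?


Input: "bcbbbcfa"
Checking substrings for palindromes:
  [1:6] "cbbbc" (len 5) => palindrome
  [0:3] "bcb" (len 3) => palindrome
  [2:5] "bbb" (len 3) => palindrome
  [2:4] "bb" (len 2) => palindrome
  [3:5] "bb" (len 2) => palindrome
Longest palindromic substring: "cbbbc" with length 5

5


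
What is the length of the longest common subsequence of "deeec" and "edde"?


LCS of "deeec" and "edde"
DP table:
           e    d    d    e
      0    0    0    0    0
  d   0    0    1    1    1
  e   0    1    1    1    2
  e   0    1    1    1    2
  e   0    1    1    1    2
  c   0    1    1    1    2
LCS length = dp[5][4] = 2

2


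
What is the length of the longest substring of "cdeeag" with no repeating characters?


Input: "cdeeag"
Sliding window (track last position of each char):
  Position 0 ('c'): window [0,0] length 1 -- new best
  Position 1 ('d'): window [0,1] length 2 -- new best
  Position 2 ('e'): window [0,2] length 3 -- new best
  Position 3 ('e'): repeat (last at 2), move window start to 3
  Position 3 ('e'): window [3,3] length 1
  Position 4 ('a'): window [3,4] length 2
  Position 5 ('g'): window [3,5] length 3
Longest substring with no repeats: "cde" with length 3

3


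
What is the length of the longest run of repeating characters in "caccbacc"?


Input: "caccbacc"
Scanning for longest run:
  Position 1 ('a'): new char, reset run to 1
  Position 2 ('c'): new char, reset run to 1
  Position 3 ('c'): continues run of 'c', length=2
  Position 4 ('b'): new char, reset run to 1
  Position 5 ('a'): new char, reset run to 1
  Position 6 ('c'): new char, reset run to 1
  Position 7 ('c'): continues run of 'c', length=2
Longest run: 'c' with length 2

2


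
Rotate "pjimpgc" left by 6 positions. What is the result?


Input: "pjimpgc", rotate left by 6
First 6 characters: "pjimpg"
Remaining characters: "c"
Concatenate remaining + first: "c" + "pjimpg" = "cpjimpg"

cpjimpg


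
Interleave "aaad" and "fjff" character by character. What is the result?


Interleaving "aaad" and "fjff":
  Position 0: 'a' from first, 'f' from second => "af"
  Position 1: 'a' from first, 'j' from second => "aj"
  Position 2: 'a' from first, 'f' from second => "af"
  Position 3: 'd' from first, 'f' from second => "df"
Result: afajafdf

afajafdf


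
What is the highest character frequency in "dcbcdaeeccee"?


Input: dcbcdaeeccee
Character counts:
  'a': 1
  'b': 1
  'c': 4
  'd': 2
  'e': 4
Maximum frequency: 4

4


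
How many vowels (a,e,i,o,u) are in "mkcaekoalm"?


Input: mkcaekoalm
Checking each character:
  'm' at position 0: consonant
  'k' at position 1: consonant
  'c' at position 2: consonant
  'a' at position 3: vowel (running total: 1)
  'e' at position 4: vowel (running total: 2)
  'k' at position 5: consonant
  'o' at position 6: vowel (running total: 3)
  'a' at position 7: vowel (running total: 4)
  'l' at position 8: consonant
  'm' at position 9: consonant
Total vowels: 4

4


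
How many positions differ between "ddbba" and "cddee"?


Comparing "ddbba" and "cddee" position by position:
  Position 0: 'd' vs 'c' => DIFFER
  Position 1: 'd' vs 'd' => same
  Position 2: 'b' vs 'd' => DIFFER
  Position 3: 'b' vs 'e' => DIFFER
  Position 4: 'a' vs 'e' => DIFFER
Positions that differ: 4

4


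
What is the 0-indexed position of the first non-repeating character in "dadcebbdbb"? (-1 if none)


Input: dadcebbdbb
Character frequencies:
  'a': 1
  'b': 4
  'c': 1
  'd': 3
  'e': 1
Scanning left to right for freq == 1:
  Position 0 ('d'): freq=3, skip
  Position 1 ('a'): unique! => answer = 1

1


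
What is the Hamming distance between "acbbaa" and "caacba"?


Comparing "acbbaa" and "caacba" position by position:
  Position 0: 'a' vs 'c' => differ
  Position 1: 'c' vs 'a' => differ
  Position 2: 'b' vs 'a' => differ
  Position 3: 'b' vs 'c' => differ
  Position 4: 'a' vs 'b' => differ
  Position 5: 'a' vs 'a' => same
Total differences (Hamming distance): 5

5


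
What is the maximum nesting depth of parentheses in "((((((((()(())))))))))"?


Input: "((((((((()(())))))))))"
Tracking depth:
  Position 0 '(': depth becomes 1
  Position 1 '(': depth becomes 2
  Position 2 '(': depth becomes 3
  Position 3 '(': depth becomes 4
  Position 4 '(': depth becomes 5
  Position 5 '(': depth becomes 6
  Position 6 '(': depth becomes 7
  Position 7 '(': depth becomes 8
  Position 8 '(': depth becomes 9
  Position 9 ')': depth becomes 8
  Position 10 '(': depth becomes 9
  Position 11 '(': depth becomes 10
  Position 12 ')': depth becomes 9
  Position 13 ')': depth becomes 8
  Position 14 ')': depth becomes 7
  Position 15 ')': depth becomes 6
  Position 16 ')': depth becomes 5
  Position 17 ')': depth becomes 4
  Position 18 ')': depth becomes 3
  Position 19 ')': depth becomes 2
  Position 20 ')': depth becomes 1
  Position 21 ')': depth becomes 0
Maximum depth reached: 10

10


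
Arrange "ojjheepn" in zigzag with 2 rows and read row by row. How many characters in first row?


Zigzag "ojjheepn" into 2 rows:
Placing characters:
  'o' => row 0
  'j' => row 1
  'j' => row 0
  'h' => row 1
  'e' => row 0
  'e' => row 1
  'p' => row 0
  'n' => row 1
Rows:
  Row 0: "ojep"
  Row 1: "jhen"
First row length: 4

4


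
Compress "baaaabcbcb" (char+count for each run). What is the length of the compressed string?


Input: baaaabcbcb
Runs:
  'b' x 1 => "b1"
  'a' x 4 => "a4"
  'b' x 1 => "b1"
  'c' x 1 => "c1"
  'b' x 1 => "b1"
  'c' x 1 => "c1"
  'b' x 1 => "b1"
Compressed: "b1a4b1c1b1c1b1"
Compressed length: 14

14


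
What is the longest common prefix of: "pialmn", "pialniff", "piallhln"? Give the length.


Words: pialmn, pialniff, piallhln
  Position 0: all 'p' => match
  Position 1: all 'i' => match
  Position 2: all 'a' => match
  Position 3: all 'l' => match
  Position 4: ('m', 'n', 'l') => mismatch, stop
LCP = "pial" (length 4)

4


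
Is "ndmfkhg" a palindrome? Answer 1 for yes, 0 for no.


Input: ndmfkhg
Reversed: ghkfmdn
  Compare pos 0 ('n') with pos 6 ('g'): MISMATCH
  Compare pos 1 ('d') with pos 5 ('h'): MISMATCH
  Compare pos 2 ('m') with pos 4 ('k'): MISMATCH
Result: not a palindrome

0


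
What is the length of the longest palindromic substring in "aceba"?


Input: "aceba"
Checking substrings for palindromes:
  No multi-char palindromic substrings found
Longest palindromic substring: "a" with length 1

1


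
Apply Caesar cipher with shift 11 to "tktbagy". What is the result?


Caesar cipher: shift "tktbagy" by 11
  't' (pos 19) + 11 = pos 4 = 'e'
  'k' (pos 10) + 11 = pos 21 = 'v'
  't' (pos 19) + 11 = pos 4 = 'e'
  'b' (pos 1) + 11 = pos 12 = 'm'
  'a' (pos 0) + 11 = pos 11 = 'l'
  'g' (pos 6) + 11 = pos 17 = 'r'
  'y' (pos 24) + 11 = pos 9 = 'j'
Result: evemlrj

evemlrj


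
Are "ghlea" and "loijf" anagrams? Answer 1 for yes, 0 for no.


Strings: "ghlea", "loijf"
Sorted first:  aeghl
Sorted second: fijlo
Differ at position 0: 'a' vs 'f' => not anagrams

0


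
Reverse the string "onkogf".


Input: onkogf
Reading characters right to left:
  Position 5: 'f'
  Position 4: 'g'
  Position 3: 'o'
  Position 2: 'k'
  Position 1: 'n'
  Position 0: 'o'
Reversed: fgokno

fgokno


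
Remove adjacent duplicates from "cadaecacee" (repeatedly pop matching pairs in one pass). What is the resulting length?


Input: cadaecacee
Stack-based adjacent duplicate removal:
  Read 'c': push. Stack: c
  Read 'a': push. Stack: ca
  Read 'd': push. Stack: cad
  Read 'a': push. Stack: cada
  Read 'e': push. Stack: cadae
  Read 'c': push. Stack: cadaec
  Read 'a': push. Stack: cadaeca
  Read 'c': push. Stack: cadaecac
  Read 'e': push. Stack: cadaecace
  Read 'e': matches stack top 'e' => pop. Stack: cadaecac
Final stack: "cadaecac" (length 8)

8


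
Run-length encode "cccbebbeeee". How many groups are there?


Input: cccbebbeeee
Scanning for consecutive runs:
  Group 1: 'c' x 3 (positions 0-2)
  Group 2: 'b' x 1 (positions 3-3)
  Group 3: 'e' x 1 (positions 4-4)
  Group 4: 'b' x 2 (positions 5-6)
  Group 5: 'e' x 4 (positions 7-10)
Total groups: 5

5


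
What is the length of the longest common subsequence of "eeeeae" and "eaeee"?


LCS of "eeeeae" and "eaeee"
DP table:
           e    a    e    e    e
      0    0    0    0    0    0
  e   0    1    1    1    1    1
  e   0    1    1    2    2    2
  e   0    1    1    2    3    3
  e   0    1    1    2    3    4
  a   0    1    2    2    3    4
  e   0    1    2    3    3    4
LCS length = dp[6][5] = 4

4
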